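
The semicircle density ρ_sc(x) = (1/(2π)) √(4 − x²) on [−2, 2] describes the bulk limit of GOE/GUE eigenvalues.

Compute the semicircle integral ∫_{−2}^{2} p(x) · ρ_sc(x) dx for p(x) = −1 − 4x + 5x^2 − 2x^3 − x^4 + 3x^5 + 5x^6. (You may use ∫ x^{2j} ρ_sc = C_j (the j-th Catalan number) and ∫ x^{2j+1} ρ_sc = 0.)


Write p(x) = Σ a_i x^i, split into monomials and integrate each against ρ_sc separately.
Using ∫ x^{2j} ρ_sc = C_j = (1/(j+1)) C(2j, j) (Catalan numbers) and ∫ x^{2j+1} ρ_sc = 0 (odd monomials vanish by symmetry):
  i = 0 (even): a_0 · C_{0} = -1 · 1 = -1
  i = 1 (odd): ∫ x^1 ρ_sc = 0 (vanishes)
  i = 2 (even): a_2 · C_{1} = 5 · 1 = 5
  i = 3 (odd): ∫ x^3 ρ_sc = 0 (vanishes)
  i = 4 (even): a_4 · C_{2} = -1 · 2 = -2
  i = 5 (odd): ∫ x^5 ρ_sc = 0 (vanishes)
  i = 6 (even): a_6 · C_{3} = 5 · 5 = 25

Summing the contributions: ∫_{−2}^{2} p(x) ρ_sc(x) dx = (-1) + 5 + (-2) + 25 = 27.


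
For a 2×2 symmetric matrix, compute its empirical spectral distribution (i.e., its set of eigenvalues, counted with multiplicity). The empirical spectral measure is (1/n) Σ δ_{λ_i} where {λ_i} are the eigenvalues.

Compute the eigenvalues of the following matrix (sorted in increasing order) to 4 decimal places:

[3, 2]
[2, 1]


Since M is real symmetric, both eigenvalues are real; they are the roots of det(λI − M) = λ² − (tr M) λ + det M.
tr M = 3 + 1 = 4.
det M = 3·1 − 2² = 3 − 4 = -1.
Characteristic polynomial: λ² − 4λ − 1 = 0.
Discriminant Δ = (tr M)² − 4·det M = 16 − (-4) = 20; √Δ = 4.472136.
λ = (tr M ± √Δ)/2 = (4 ± 4.472136)/2, giving (tr M − √Δ)/2 = -0.2361 and (tr M + √Δ)/2 = 4.2361.

Eigenvalues sorted in increasing order: [-0.2361, 4.2361].


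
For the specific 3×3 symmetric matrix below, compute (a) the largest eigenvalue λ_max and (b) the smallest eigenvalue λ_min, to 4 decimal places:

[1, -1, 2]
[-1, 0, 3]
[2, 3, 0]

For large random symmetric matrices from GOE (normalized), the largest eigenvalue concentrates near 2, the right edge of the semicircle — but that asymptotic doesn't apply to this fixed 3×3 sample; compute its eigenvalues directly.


Since M is real symmetric, all three eigenvalues are real; they are the roots of det(λI − M) = λ³ − (tr M) λ² + s λ − det M, where s is the sum of the principal 2×2 minors.
tr M = 1 + 0 + 0 = 1.
s = (1·0 − (-1)²) + (1·0 − 2²) + (0·0 − 3²) = -1 + (-4) + (-9) = -14.
det M (expand along row 1) = 1·(-9) − (-1)·(-6) + 2·(-3) = -21.
Characteristic polynomial: λ³ − λ² − 14λ + 21 = 0.
Substitute λ = y + (tr M)/3 = y + 0.333333 to remove the quadratic term: y³ + p·y + q = 0 with p = s − (tr M)²/3 = -14.333333 and q = −2(tr M)³/27 + (tr M)·s/3 − det M = 16.259259.
Three real roots ⇒ use the trigonometric (Viète) form: r = 2√(−p/3) = 4.371626, φ = arccos(3q/(p·r)) = arccos(-0.778452) = 2.462992 rad.
y_k = r·cos(φ/3 − 2πk/3) for k = 0, 1, 2 gives y = 2.979226, 1.281035, -4.260261.
λ_k = y_k + 0.333333 gives λ = 3.3126, 1.6144, -3.9269 (check: the sum is 1.0000 = tr M).

Hence λ_max = 3.3126 and λ_min = -3.9269.


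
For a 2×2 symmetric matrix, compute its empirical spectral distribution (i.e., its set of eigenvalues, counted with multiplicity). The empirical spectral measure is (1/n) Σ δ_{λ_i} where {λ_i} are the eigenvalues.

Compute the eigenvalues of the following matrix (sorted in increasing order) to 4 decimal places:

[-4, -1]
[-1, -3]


Since M is real symmetric, both eigenvalues are real; they are the roots of det(λI − M) = λ² − (tr M) λ + det M.
tr M = -4 + (-3) = -7.
det M = (-4)·(-3) − (-1)² = 12 − 1 = 11.
Characteristic polynomial: λ² + 7λ + 11 = 0.
Discriminant Δ = (tr M)² − 4·det M = 49 − 44 = 5; √Δ = 2.236068.
λ = (tr M ± √Δ)/2 = (-7 ± 2.236068)/2, giving (tr M − √Δ)/2 = -4.6180 and (tr M + √Δ)/2 = -2.3820.

Eigenvalues sorted in increasing order: [-4.6180, -2.3820].


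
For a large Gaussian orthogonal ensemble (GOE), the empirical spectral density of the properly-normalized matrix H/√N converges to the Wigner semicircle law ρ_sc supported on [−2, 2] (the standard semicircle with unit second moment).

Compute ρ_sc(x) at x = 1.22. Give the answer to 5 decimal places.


ρ_sc(x) = (1/(2π)) √(4 − x²). With x = 1.22:
  4 − x² = 4 − (1.22)² = 4 − 1.488400 = 2.511600.
  √(4 − x²) = 1.584803.
  1/(2π) = 0.159155.
  ρ_sc(1.22) = 0.159155 · 1.584803 = 0.252229.

Rounded to 5 decimal places: ρ_sc(1.22) ≈ 0.25223.


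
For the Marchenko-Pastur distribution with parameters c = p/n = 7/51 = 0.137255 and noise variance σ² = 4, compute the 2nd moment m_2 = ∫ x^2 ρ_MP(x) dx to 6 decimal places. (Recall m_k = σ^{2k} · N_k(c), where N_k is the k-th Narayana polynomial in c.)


E[X²] = σ⁴ (1 + c) (second MP moment). With σ² = 4 (so σ⁴ = 16) and c = 7/51 = 0.137255: E[X²] = 16 · (1 + 0.137255) = 16 · 1.137255.

So E[X^2] = 18.196078.


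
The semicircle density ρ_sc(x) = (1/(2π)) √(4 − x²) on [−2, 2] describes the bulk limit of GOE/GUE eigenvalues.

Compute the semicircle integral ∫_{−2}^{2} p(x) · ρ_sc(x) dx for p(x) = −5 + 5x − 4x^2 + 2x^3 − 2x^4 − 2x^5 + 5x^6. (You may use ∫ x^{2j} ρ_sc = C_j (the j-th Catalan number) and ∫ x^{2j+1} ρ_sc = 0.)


Write p(x) = Σ a_i x^i, split into monomials and integrate each against ρ_sc separately.
Using ∫ x^{2j} ρ_sc = C_j = (1/(j+1)) C(2j, j) (Catalan numbers) and ∫ x^{2j+1} ρ_sc = 0 (odd monomials vanish by symmetry):
  i = 0 (even): a_0 · C_{0} = -5 · 1 = -5
  i = 1 (odd): ∫ x^1 ρ_sc = 0 (vanishes)
  i = 2 (even): a_2 · C_{1} = -4 · 1 = -4
  i = 3 (odd): ∫ x^3 ρ_sc = 0 (vanishes)
  i = 4 (even): a_4 · C_{2} = -2 · 2 = -4
  i = 5 (odd): ∫ x^5 ρ_sc = 0 (vanishes)
  i = 6 (even): a_6 · C_{3} = 5 · 5 = 25

Summing the contributions: ∫_{−2}^{2} p(x) ρ_sc(x) dx = (-5) + (-4) + (-4) + 25 = 12.


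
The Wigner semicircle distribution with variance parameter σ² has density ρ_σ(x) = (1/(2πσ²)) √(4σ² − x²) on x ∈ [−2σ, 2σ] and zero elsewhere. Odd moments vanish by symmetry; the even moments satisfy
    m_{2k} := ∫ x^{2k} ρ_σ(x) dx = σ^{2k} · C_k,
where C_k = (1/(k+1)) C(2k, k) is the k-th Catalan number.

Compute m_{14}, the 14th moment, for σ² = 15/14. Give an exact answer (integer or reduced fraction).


By the scaled semicircle moment identity, m_{2k} = σ^{2k} · C_k with k = 7.
C_7 = (1/(k+1)) · C(2k, k) = (1/8) · C(14, 7) = (1/8) · 3432 = 429.
σ^{2k} = (σ²)^k = (15/14)^7 = 170859375/105413504.

Therefore m_{14} = σ^{14} · C_7 = (170859375/105413504) · 429 = 73298671875/105413504.


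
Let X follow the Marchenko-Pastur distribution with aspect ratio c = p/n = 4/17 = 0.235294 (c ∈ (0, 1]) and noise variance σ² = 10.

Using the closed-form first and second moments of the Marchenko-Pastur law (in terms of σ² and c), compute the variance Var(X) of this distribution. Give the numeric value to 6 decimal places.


Recall the MP moments m_1 = E[X] = σ² and m_2 = E[X²] = σ⁴ (1 + c).
m_1 = E[X] = σ² = 10, so m_1² = 100.
m_2 = E[X²] = σ⁴ (1 + c) = 100 · (1 + 0.235294) = 100 · 1.235294 = 123.529412.
(Note m_2 − m_1² simplifies to c · σ⁴ = 0.235294 · 100.)

Var(X) = m_2 − m_1² = 123.529412 − 100 = 23.529412.


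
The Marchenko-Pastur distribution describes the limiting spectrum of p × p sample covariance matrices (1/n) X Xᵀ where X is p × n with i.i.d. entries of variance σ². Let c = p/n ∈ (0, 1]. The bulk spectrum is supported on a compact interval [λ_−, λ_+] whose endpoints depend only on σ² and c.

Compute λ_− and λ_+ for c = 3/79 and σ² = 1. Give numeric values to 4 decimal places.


c = 3/79 = 0.037975; √c = 0.194871.
λ_− = σ² (1 − √c)² = 1 · (1 − 0.194871)² = 1 · (0.805129)² = 0.648233.
λ_+ = σ² (1 + √c)² = 1 · (1 + 0.194871)² = 1 · (1.194871)² = 1.427717.

Rounded to 4 decimal places: λ_− ≈ 0.6482, λ_+ ≈ 1.4277.


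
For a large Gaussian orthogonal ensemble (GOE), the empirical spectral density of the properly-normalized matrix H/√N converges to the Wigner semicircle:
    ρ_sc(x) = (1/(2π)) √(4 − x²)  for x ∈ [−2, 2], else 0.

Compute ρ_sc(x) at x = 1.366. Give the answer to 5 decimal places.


ρ_sc(x) = (1/(2π)) √(4 − x²). With x = 1.366:
  4 − x² = 4 − (1.366)² = 4 − 1.865956 = 2.134044.
  √(4 − x²) = 1.460837.
  1/(2π) = 0.159155.
  ρ_sc(1.366) = 0.159155 · 1.460837 = 0.232499.

Rounded to 5 decimal places: ρ_sc(1.366) ≈ 0.23250.


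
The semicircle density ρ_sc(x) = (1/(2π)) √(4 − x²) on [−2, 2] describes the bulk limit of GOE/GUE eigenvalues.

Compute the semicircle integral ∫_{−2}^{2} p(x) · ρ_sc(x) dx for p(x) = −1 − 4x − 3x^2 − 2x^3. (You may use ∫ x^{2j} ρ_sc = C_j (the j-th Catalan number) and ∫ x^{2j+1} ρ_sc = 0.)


Write p(x) = Σ a_i x^i, split into monomials and integrate each against ρ_sc separately.
Using ∫ x^{2j} ρ_sc = C_j = (1/(j+1)) C(2j, j) (Catalan numbers) and ∫ x^{2j+1} ρ_sc = 0 (odd monomials vanish by symmetry):
  i = 0 (even): a_0 · C_{0} = -1 · 1 = -1
  i = 1 (odd): ∫ x^1 ρ_sc = 0 (vanishes)
  i = 2 (even): a_2 · C_{1} = -3 · 1 = -3
  i = 3 (odd): ∫ x^3 ρ_sc = 0 (vanishes)

Summing the contributions: ∫_{−2}^{2} p(x) ρ_sc(x) dx = (-1) + (-3) = -4.


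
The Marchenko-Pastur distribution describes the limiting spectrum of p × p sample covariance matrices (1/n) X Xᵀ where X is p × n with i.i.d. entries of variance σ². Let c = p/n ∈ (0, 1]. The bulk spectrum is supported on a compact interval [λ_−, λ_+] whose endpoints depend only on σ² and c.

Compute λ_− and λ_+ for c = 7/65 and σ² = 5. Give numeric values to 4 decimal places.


c = 7/65 = 0.107692; √c = 0.328165.
λ_− = σ² (1 − √c)² = 5 · (1 − 0.328165)² = 5 · (0.671835)² = 2.256811.
λ_+ = σ² (1 + √c)² = 5 · (1 + 0.328165)² = 5 · (1.328165)² = 8.820112.

Rounded to 4 decimal places: λ_− ≈ 2.2568, λ_+ ≈ 8.8201.


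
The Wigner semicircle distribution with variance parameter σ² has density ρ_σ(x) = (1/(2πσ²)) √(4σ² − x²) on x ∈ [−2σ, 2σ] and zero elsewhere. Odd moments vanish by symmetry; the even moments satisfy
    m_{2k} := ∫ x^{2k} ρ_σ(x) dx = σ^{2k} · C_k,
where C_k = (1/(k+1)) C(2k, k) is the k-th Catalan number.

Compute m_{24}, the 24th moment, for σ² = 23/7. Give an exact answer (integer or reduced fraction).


By the scaled semicircle moment identity, m_{2k} = σ^{2k} · C_k with k = 12.
C_12 = (1/(k+1)) · C(2k, k) = (1/13) · C(24, 12) = (1/13) · 2704156 = 208012.
σ^{2k} = (σ²)^k = (23/7)^12 = 21914624432020321/13841287201.

Therefore m_{24} = σ^{24} · C_12 = (21914624432020321/13841287201) · 208012 = 651214979621915858836/1977326743.


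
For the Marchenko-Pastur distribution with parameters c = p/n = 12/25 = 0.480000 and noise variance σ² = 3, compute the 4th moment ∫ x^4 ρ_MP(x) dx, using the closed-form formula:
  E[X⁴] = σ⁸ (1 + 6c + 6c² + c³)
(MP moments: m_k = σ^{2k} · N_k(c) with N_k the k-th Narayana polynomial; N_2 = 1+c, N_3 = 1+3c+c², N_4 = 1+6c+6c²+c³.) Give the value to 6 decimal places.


E[X⁴] = σ⁸ (1 + 6c + 6c² + c³) (fourth MP moment). With σ² = 3 (so σ⁸ = 81) and c = 12/25 = 0.480000: E[X⁴] = 81 · (1 + 6·0.480000 + 6·(0.480000)² + (0.480000)³) = 81 · 5.372992.

So E[X^4] = 435.212352.


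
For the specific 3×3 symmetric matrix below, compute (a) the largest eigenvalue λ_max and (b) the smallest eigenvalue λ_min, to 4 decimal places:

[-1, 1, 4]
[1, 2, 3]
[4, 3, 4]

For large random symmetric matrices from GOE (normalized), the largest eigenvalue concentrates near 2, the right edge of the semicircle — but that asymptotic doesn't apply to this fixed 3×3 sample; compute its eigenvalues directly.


Since M is real symmetric, all three eigenvalues are real; they are the roots of det(λI − M) = λ³ − (tr M) λ² + s λ − det M, where s is the sum of the principal 2×2 minors.
tr M = -1 + 2 + 4 = 5.
s = ((-1)·2 − 1²) + ((-1)·4 − 4²) + (2·4 − 3²) = -3 + (-20) + (-1) = -24.
det M (expand along row 1) = (-1)·(-1) − 1·(-8) + 4·(-5) = -11.
Characteristic polynomial: λ³ − 5λ² − 24λ + 11 = 0.
Substitute λ = y + (tr M)/3 = y + 1.666667 to remove the quadratic term: y³ + p·y + q = 0 with p = s − (tr M)²/3 = -32.333333 and q = −2(tr M)³/27 + (tr M)·s/3 − det M = -38.259259.
Three real roots ⇒ use the trigonometric (Viète) form: r = 2√(−p/3) = 6.565905, φ = arccos(3q/(p·r)) = arccos(0.540646) = 0.999592 rad.
y_k = r·cos(φ/3 − 2πk/3) for k = 0, 1, 2 gives y = 6.204790, -1.242618, -4.962172.
λ_k = y_k + 1.666667 gives λ = 7.8715, 0.4240, -3.2955 (check: the sum is 5.0000 = tr M).

Hence λ_max = 7.8715 and λ_min = -3.2955.


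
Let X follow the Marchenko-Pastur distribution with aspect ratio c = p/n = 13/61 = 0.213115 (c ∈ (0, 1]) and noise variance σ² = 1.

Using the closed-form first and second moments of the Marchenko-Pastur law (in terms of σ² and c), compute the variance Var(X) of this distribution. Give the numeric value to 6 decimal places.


Recall the MP moments m_1 = E[X] = σ² and m_2 = E[X²] = σ⁴ (1 + c).
m_1 = E[X] = σ² = 1, so m_1² = 1.
m_2 = E[X²] = σ⁴ (1 + c) = 1 · (1 + 0.213115) = 1 · 1.213115 = 1.213115.
(Note m_2 − m_1² simplifies to c · σ⁴ = 0.213115 · 1.)

Var(X) = m_2 − m_1² = 1.213115 − 1 = 0.213115.


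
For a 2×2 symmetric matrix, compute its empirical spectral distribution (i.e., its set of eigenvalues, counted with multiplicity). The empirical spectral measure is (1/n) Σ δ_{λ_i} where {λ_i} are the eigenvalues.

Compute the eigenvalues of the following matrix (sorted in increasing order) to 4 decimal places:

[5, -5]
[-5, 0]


Since M is real symmetric, both eigenvalues are real; they are the roots of det(λI − M) = λ² − (tr M) λ + det M.
tr M = 5 + 0 = 5.
det M = 5·0 − (-5)² = 0 − 25 = -25.
Characteristic polynomial: λ² − 5λ − 25 = 0.
Discriminant Δ = (tr M)² − 4·det M = 25 − (-100) = 125; √Δ = 11.180340.
λ = (tr M ± √Δ)/2 = (5 ± 11.180340)/2, giving (tr M − √Δ)/2 = -3.0902 and (tr M + √Δ)/2 = 8.0902.

Eigenvalues sorted in increasing order: [-3.0902, 8.0902].


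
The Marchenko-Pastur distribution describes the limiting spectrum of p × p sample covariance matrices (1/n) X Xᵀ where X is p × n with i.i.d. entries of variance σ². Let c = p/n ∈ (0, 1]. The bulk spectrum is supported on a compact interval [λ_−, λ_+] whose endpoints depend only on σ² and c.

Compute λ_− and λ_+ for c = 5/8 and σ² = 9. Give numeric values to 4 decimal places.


c = 5/8 = 0.625000; √c = 0.790569.
λ_− = σ² (1 − √c)² = 9 · (1 − 0.790569)² = 9 · (0.209431)² = 0.394751.
λ_+ = σ² (1 + √c)² = 9 · (1 + 0.790569)² = 9 · (1.790569)² = 28.855249.

Rounded to 4 decimal places: λ_− ≈ 0.3948, λ_+ ≈ 28.8552.


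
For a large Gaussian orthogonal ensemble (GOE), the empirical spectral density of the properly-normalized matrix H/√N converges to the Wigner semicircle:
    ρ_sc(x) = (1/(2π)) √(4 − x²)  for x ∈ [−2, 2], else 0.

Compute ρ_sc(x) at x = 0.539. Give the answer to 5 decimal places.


ρ_sc(x) = (1/(2π)) √(4 − x²). With x = 0.539:
  4 − x² = 4 − (0.539)² = 4 − 0.290521 = 3.709479.
  √(4 − x²) = 1.926001.
  1/(2π) = 0.159155.
  ρ_sc(0.539) = 0.159155 · 1.926001 = 0.306533.

Rounded to 5 decimal places: ρ_sc(0.539) ≈ 0.30653.


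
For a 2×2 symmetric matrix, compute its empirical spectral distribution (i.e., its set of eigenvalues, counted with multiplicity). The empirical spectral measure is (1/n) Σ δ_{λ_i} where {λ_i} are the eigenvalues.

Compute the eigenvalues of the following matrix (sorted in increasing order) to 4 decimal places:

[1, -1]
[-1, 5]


Since M is real symmetric, both eigenvalues are real; they are the roots of det(λI − M) = λ² − (tr M) λ + det M.
tr M = 1 + 5 = 6.
det M = 1·5 − (-1)² = 5 − 1 = 4.
Characteristic polynomial: λ² − 6λ + 4 = 0.
Discriminant Δ = (tr M)² − 4·det M = 36 − 16 = 20; √Δ = 4.472136.
λ = (tr M ± √Δ)/2 = (6 ± 4.472136)/2, giving (tr M − √Δ)/2 = 0.7639 and (tr M + √Δ)/2 = 5.2361.

Eigenvalues sorted in increasing order: [0.7639, 5.2361].


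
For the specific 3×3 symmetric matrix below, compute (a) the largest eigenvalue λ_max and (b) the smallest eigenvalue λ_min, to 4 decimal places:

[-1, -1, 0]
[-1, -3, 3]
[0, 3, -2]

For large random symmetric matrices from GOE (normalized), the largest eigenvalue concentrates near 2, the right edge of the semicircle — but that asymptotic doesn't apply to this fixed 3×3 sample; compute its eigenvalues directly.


Since M is real symmetric, all three eigenvalues are real; they are the roots of det(λI − M) = λ³ − (tr M) λ² + s λ − det M, where s is the sum of the principal 2×2 minors.
tr M = -1 + (-3) + (-2) = -6.
s = ((-1)·(-3) − (-1)²) + ((-1)·(-2) − 0²) + ((-3)·(-2) − 3²) = 2 + 2 + (-3) = 1.
det M (expand along row 1) = (-1)·(-3) − (-1)·2 + 0·(-3) = 5.
Characteristic polynomial: λ³ + 6λ² + λ − 5 = 0.
Substitute λ = y + (tr M)/3 = y − 2.000000 to remove the quadratic term: y³ + p·y + q = 0 with p = s − (tr M)²/3 = -11.000000 and q = −2(tr M)³/27 + (tr M)·s/3 − det M = 9.000000.
Three real roots ⇒ use the trigonometric (Viète) form: r = 2√(−p/3) = 3.829708, φ = arccos(3q/(p·r)) = arccos(-0.640922) = 2.266495 rad.
y_k = r·cos(φ/3 − 2πk/3) for k = 0, 1, 2 gives y = 2.787759, 0.880170, -3.667929.
λ_k = y_k − 2.000000 gives λ = 0.7878, -1.1198, -5.6679 (check: the sum is -6.0000 = tr M).

Hence λ_max = 0.7878 and λ_min = -5.6679.


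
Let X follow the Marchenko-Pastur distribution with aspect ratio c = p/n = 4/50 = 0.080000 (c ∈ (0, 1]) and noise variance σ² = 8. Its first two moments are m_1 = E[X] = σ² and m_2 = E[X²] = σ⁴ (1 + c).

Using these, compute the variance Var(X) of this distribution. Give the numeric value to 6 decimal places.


m_1 = E[X] = σ² = 8, so m_1² = 64.
m_2 = E[X²] = σ⁴ (1 + c) = 64 · (1 + 0.080000) = 64 · 1.080000 = 69.120000.
(Note m_2 − m_1² simplifies to c · σ⁴ = 0.080000 · 64.)

Var(X) = m_2 − m_1² = 69.120000 − 64 = 5.120000.


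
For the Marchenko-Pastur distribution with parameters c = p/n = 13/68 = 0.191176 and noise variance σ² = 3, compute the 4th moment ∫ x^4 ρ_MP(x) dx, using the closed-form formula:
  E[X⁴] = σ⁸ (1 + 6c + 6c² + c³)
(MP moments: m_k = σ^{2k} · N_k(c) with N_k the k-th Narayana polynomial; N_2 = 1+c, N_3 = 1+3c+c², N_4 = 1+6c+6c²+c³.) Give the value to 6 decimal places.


E[X⁴] = σ⁸ (1 + 6c + 6c² + c³) (fourth MP moment). With σ² = 3 (so σ⁸ = 81) and c = 13/68 = 0.191176: E[X⁴] = 81 · (1 + 6·0.191176 + 6·(0.191176)² + (0.191176)³) = 81 · 2.373337.

So E[X^4] = 192.240271.


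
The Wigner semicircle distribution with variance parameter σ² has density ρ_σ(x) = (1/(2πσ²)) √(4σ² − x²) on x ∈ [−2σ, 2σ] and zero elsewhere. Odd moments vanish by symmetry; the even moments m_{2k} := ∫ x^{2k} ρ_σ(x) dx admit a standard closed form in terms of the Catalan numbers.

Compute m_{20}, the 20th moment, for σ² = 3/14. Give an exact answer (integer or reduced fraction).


By the scaled semicircle moment identity, m_{2k} = σ^{2k} · C_k with k = 10.
C_10 = (1/(k+1)) · C(2k, k) = (1/11) · C(20, 10) = (1/11) · 184756 = 16796.
σ^{2k} = (σ²)^k = (3/14)^10 = 59049/289254654976.

Therefore m_{20} = σ^{20} · C_10 = (59049/289254654976) · 16796 = 247946751/72313663744.


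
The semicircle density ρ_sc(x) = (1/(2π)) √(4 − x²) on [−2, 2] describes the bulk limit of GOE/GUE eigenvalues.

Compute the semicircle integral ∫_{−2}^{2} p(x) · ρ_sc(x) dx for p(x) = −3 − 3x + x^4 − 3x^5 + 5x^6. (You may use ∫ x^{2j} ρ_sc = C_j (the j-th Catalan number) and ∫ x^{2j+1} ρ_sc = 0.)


Write p(x) = Σ a_i x^i, split into monomials and integrate each against ρ_sc separately.
Using ∫ x^{2j} ρ_sc = C_j = (1/(j+1)) C(2j, j) (Catalan numbers) and ∫ x^{2j+1} ρ_sc = 0 (odd monomials vanish by symmetry):
  i = 0 (even): a_0 · C_{0} = -3 · 1 = -3
  i = 1 (odd): ∫ x^1 ρ_sc = 0 (vanishes)
  i = 4 (even): a_4 · C_{2} = 1 · 2 = 2
  i = 5 (odd): ∫ x^5 ρ_sc = 0 (vanishes)
  i = 6 (even): a_6 · C_{3} = 5 · 5 = 25

Summing the contributions: ∫_{−2}^{2} p(x) ρ_sc(x) dx = (-3) + 2 + 25 = 24.


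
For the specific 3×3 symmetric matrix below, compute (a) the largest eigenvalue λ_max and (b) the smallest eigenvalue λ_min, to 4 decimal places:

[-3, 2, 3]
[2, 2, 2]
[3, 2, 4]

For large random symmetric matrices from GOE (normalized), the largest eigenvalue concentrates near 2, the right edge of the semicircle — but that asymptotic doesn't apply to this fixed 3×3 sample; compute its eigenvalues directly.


Since M is real symmetric, all three eigenvalues are real; they are the roots of det(λI − M) = λ³ − (tr M) λ² + s λ − det M, where s is the sum of the principal 2×2 minors.
tr M = -3 + 2 + 4 = 3.
s = ((-3)·2 − 2²) + ((-3)·4 − 3²) + (2·4 − 2²) = -10 + (-21) + 4 = -27.
det M (expand along row 1) = (-3)·4 − 2·2 + 3·(-2) = -22.
Characteristic polynomial: λ³ − 3λ² − 27λ + 22 = 0.
Substitute λ = y + (tr M)/3 = y + 1.000000 to remove the quadratic term: y³ + p·y + q = 0 with p = s − (tr M)²/3 = -30.000000 and q = −2(tr M)³/27 + (tr M)·s/3 − det M = -7.000000.
Three real roots ⇒ use the trigonometric (Viète) form: r = 2√(−p/3) = 6.324555, φ = arccos(3q/(p·r)) = arccos(0.110680) = 1.459889 rad.
y_k = r·cos(φ/3 − 2πk/3) for k = 0, 1, 2 gives y = 5.590363, -0.233759, -5.356604.
λ_k = y_k + 1.000000 gives λ = 6.5904, 0.7662, -4.3566 (check: the sum is 3.0000 = tr M).

Hence λ_max = 6.5904 and λ_min = -4.3566.


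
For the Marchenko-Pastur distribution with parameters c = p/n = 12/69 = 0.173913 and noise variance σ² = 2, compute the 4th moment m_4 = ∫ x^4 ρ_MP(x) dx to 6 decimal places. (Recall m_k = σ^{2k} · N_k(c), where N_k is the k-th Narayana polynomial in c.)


E[X⁴] = σ⁸ (1 + 6c + 6c² + c³) (fourth MP moment). With σ² = 2 (so σ⁸ = 16) and c = 12/69 = 0.173913: E[X⁴] = 16 · (1 + 6·0.173913 + 6·(0.173913)² + (0.173913)³) = 16 · 2.230213.

So E[X^4] = 35.683406.


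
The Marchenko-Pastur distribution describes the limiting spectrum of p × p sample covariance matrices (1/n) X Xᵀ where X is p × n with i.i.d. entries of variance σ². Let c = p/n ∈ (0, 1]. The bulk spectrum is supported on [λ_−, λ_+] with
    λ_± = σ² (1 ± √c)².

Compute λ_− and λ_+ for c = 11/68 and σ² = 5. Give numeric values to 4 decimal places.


c = 11/68 = 0.161765; √c = 0.402200.
λ_− = σ² (1 − √c)² = 5 · (1 − 0.402200)² = 5 · (0.597800)² = 1.786825.
λ_+ = σ² (1 + √c)² = 5 · (1 + 0.402200)² = 5 · (1.402200)² = 9.830822.

Rounded to 4 decimal places: λ_− ≈ 1.7868, λ_+ ≈ 9.8308.


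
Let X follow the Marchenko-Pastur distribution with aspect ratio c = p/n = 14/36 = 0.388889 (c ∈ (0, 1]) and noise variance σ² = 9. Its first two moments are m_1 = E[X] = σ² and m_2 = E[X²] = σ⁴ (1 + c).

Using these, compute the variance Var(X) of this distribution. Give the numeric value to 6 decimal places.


m_1 = E[X] = σ² = 9, so m_1² = 81.
m_2 = E[X²] = σ⁴ (1 + c) = 81 · (1 + 0.388889) = 81 · 1.388889 = 112.500000.
(Note m_2 − m_1² simplifies to c · σ⁴ = 0.388889 · 81.)

Var(X) = m_2 − m_1² = 112.500000 − 81 = 31.500000.


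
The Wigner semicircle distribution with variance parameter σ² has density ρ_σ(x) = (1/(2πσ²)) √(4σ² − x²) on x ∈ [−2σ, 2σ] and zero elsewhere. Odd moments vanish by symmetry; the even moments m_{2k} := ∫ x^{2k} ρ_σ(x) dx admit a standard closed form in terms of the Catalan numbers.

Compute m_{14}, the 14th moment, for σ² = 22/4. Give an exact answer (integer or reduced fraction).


By the scaled semicircle moment identity, m_{2k} = σ^{2k} · C_k with k = 7.
C_7 = (1/(k+1)) · C(2k, k) = (1/8) · C(14, 7) = (1/8) · 3432 = 429.
σ^{2k} = (σ²)^k = (22/4)^7 = 19487171/128.

Therefore m_{14} = σ^{14} · C_7 = (19487171/128) · 429 = 8359996359/128.


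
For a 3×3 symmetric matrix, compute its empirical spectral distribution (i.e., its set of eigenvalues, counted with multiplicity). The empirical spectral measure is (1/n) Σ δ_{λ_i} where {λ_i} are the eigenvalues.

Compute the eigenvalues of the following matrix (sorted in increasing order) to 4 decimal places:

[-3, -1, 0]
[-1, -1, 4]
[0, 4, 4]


Since M is real symmetric, all three eigenvalues are real; they are the roots of det(λI − M) = λ³ − (tr M) λ² + s λ − det M, where s is the sum of the principal 2×2 minors.
tr M = -3 + (-1) + 4 = 0.
s = ((-3)·(-1) − (-1)²) + ((-3)·4 − 0²) + ((-1)·4 − 4²) = 2 + (-12) + (-20) = -30.
det M (expand along row 1) = (-3)·(-20) − (-1)·(-4) + 0·(-4) = 56.
Characteristic polynomial: λ³ − 30λ − 56 = 0.
Substitute λ = y + (tr M)/3 = y + 0.000000 to remove the quadratic term: y³ + p·y + q = 0 with p = s − (tr M)²/3 = -30.000000 and q = −2(tr M)³/27 + (tr M)·s/3 − det M = -56.000000.
Three real roots ⇒ use the trigonometric (Viète) form: r = 2√(−p/3) = 6.324555, φ = arccos(3q/(p·r)) = arccos(0.885438) = 0.483361 rad.
y_k = r·cos(φ/3 − 2πk/3) for k = 0, 1, 2 gives y = 6.242641, -2.242641, -4.000000.
λ_k = y_k + 0.000000 gives λ = 6.2426, -2.2426, -4.0000 (check: the sum is 0.0000 = tr M).

Eigenvalues sorted in increasing order: [-4.0000, -2.2426, 6.2426].


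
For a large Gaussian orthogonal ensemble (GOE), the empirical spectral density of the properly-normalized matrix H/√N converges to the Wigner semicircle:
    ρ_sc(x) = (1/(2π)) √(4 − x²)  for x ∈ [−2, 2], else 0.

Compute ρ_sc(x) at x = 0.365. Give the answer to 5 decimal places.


ρ_sc(x) = (1/(2π)) √(4 − x²). With x = 0.365:
  4 − x² = 4 − (0.365)² = 4 − 0.133225 = 3.866775.
  √(4 − x²) = 1.966412.
  1/(2π) = 0.159155.
  ρ_sc(0.365) = 0.159155 · 1.966412 = 0.312964.

Rounded to 5 decimal places: ρ_sc(0.365) ≈ 0.31296.


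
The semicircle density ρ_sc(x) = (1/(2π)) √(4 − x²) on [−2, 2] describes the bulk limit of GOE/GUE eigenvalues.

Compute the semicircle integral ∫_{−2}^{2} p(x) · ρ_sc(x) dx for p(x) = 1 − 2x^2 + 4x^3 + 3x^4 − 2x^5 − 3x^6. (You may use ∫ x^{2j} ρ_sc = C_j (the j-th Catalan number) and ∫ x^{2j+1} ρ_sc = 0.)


Write p(x) = Σ a_i x^i, split into monomials and integrate each against ρ_sc separately.
Using ∫ x^{2j} ρ_sc = C_j = (1/(j+1)) C(2j, j) (Catalan numbers) and ∫ x^{2j+1} ρ_sc = 0 (odd monomials vanish by symmetry):
  i = 0 (even): a_0 · C_{0} = 1 · 1 = 1
  i = 2 (even): a_2 · C_{1} = -2 · 1 = -2
  i = 3 (odd): ∫ x^3 ρ_sc = 0 (vanishes)
  i = 4 (even): a_4 · C_{2} = 3 · 2 = 6
  i = 5 (odd): ∫ x^5 ρ_sc = 0 (vanishes)
  i = 6 (even): a_6 · C_{3} = -3 · 5 = -15

Summing the contributions: ∫_{−2}^{2} p(x) ρ_sc(x) dx = 1 + (-2) + 6 + (-15) = -10.


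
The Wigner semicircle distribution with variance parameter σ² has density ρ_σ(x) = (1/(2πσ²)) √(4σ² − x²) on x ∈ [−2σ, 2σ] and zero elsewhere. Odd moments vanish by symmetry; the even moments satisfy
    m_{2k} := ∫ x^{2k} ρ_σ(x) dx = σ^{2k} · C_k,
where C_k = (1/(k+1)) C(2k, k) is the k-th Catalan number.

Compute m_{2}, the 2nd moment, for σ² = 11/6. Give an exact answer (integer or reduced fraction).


By the scaled semicircle moment identity, m_{2k} = σ^{2k} · C_k with k = 1.
C_1 = (1/(k+1)) · C(2k, k) = (1/2) · C(2, 1) = (1/2) · 2 = 1.
σ^{2k} = (σ²)^k = (11/6)^1 = 11/6.

Therefore m_{2} = σ^{2} · C_1 = (11/6) · 1 = 11/6.


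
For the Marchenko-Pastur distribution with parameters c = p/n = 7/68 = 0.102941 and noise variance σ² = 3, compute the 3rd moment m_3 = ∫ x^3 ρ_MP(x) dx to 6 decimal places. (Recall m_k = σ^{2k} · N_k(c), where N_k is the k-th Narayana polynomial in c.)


E[X³] = σ⁶ (1 + 3c + c²) (third MP moment). With σ² = 3 (so σ⁶ = 27) and c = 7/68 = 0.102941: E[X³] = 27 · (1 + 3·0.102941 + (0.102941)²) = 27 · 1.319420.

So E[X^3] = 35.624351.


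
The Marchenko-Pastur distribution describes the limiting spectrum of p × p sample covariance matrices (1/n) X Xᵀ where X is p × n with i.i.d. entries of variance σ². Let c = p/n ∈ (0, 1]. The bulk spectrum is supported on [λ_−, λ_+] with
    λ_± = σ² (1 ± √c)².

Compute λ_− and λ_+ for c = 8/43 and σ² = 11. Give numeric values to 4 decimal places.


c = 8/43 = 0.186047; √c = 0.431331.
λ_− = σ² (1 − √c)² = 11 · (1 − 0.431331)² = 11 · (0.568669)² = 3.557228.
λ_+ = σ² (1 + √c)² = 11 · (1 + 0.431331)² = 11 · (1.431331)² = 22.535796.

Rounded to 4 decimal places: λ_− ≈ 3.5572, λ_+ ≈ 22.5358.


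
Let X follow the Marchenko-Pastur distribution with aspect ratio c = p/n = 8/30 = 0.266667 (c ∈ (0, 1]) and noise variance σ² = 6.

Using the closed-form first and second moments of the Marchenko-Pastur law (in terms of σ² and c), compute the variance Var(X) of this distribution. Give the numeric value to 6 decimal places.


Recall the MP moments m_1 = E[X] = σ² and m_2 = E[X²] = σ⁴ (1 + c).
m_1 = E[X] = σ² = 6, so m_1² = 36.
m_2 = E[X²] = σ⁴ (1 + c) = 36 · (1 + 0.266667) = 36 · 1.266667 = 45.600000.
(Note m_2 − m_1² simplifies to c · σ⁴ = 0.266667 · 36.)

Var(X) = m_2 − m_1² = 45.600000 − 36 = 9.600000.


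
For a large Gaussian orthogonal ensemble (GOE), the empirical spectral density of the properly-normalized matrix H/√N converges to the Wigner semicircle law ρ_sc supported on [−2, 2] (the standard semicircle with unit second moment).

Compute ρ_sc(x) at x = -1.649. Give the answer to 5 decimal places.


ρ_sc(x) = (1/(2π)) √(4 − x²). With x = -1.649:
  4 − x² = 4 − (-1.649)² = 4 − 2.719201 = 1.280799.
  √(4 − x²) = 1.131724.
  1/(2π) = 0.159155.
  ρ_sc(-1.649) = 0.159155 · 1.131724 = 0.180119.

Rounded to 5 decimal places: ρ_sc(-1.649) ≈ 0.18012.


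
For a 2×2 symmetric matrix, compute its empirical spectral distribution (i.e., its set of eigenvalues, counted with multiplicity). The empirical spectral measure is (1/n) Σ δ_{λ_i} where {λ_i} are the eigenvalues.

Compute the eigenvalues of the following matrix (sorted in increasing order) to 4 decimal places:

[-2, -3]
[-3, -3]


Since M is real symmetric, both eigenvalues are real; they are the roots of det(λI − M) = λ² − (tr M) λ + det M.
tr M = -2 + (-3) = -5.
det M = (-2)·(-3) − (-3)² = 6 − 9 = -3.
Characteristic polynomial: λ² + 5λ − 3 = 0.
Discriminant Δ = (tr M)² − 4·det M = 25 − (-12) = 37; √Δ = 6.082763.
λ = (tr M ± √Δ)/2 = (-5 ± 6.082763)/2, giving (tr M − √Δ)/2 = -5.5414 and (tr M + √Δ)/2 = 0.5414.

Eigenvalues sorted in increasing order: [-5.5414, 0.5414].


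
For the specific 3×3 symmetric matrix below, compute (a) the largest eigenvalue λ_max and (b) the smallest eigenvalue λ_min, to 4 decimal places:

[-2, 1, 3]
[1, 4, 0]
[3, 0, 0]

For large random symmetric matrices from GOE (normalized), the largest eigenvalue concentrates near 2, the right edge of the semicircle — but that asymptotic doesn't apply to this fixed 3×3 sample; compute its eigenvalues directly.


Since M is real symmetric, all three eigenvalues are real; they are the roots of det(λI − M) = λ³ − (tr M) λ² + s λ − det M, where s is the sum of the principal 2×2 minors.
tr M = -2 + 4 + 0 = 2.
s = ((-2)·4 − 1²) + ((-2)·0 − 3²) + (4·0 − 0²) = -9 + (-9) + 0 = -18.
det M (expand along row 1) = (-2)·0 − 1·0 + 3·(-12) = -36.
Characteristic polynomial: λ³ − 2λ² − 18λ + 36 = 0.
Substitute λ = y + (tr M)/3 = y + 0.666667 to remove the quadratic term: y³ + p·y + q = 0 with p = s − (tr M)²/3 = -19.333333 and q = −2(tr M)³/27 + (tr M)·s/3 − det M = 23.407407.
Three real roots ⇒ use the trigonometric (Viète) form: r = 2√(−p/3) = 5.077182, φ = arccos(3q/(p·r)) = arccos(-0.715394) = 2.367984 rad.
y_k = r·cos(φ/3 − 2πk/3) for k = 0, 1, 2 gives y = 3.575974, 1.333333, -4.909307.
λ_k = y_k + 0.666667 gives λ = 4.2426, 2.0000, -4.2426 (check: the sum is 2.0000 = tr M).

Hence λ_max = 4.2426 and λ_min = -4.2426.


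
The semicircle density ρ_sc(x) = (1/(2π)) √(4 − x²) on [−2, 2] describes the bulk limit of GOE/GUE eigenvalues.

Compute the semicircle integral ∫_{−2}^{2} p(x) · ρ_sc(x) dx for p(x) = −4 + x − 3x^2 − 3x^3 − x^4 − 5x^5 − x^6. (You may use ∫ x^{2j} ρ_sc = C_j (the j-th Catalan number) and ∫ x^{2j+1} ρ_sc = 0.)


Write p(x) = Σ a_i x^i, split into monomials and integrate each against ρ_sc separately.
Using ∫ x^{2j} ρ_sc = C_j = (1/(j+1)) C(2j, j) (Catalan numbers) and ∫ x^{2j+1} ρ_sc = 0 (odd monomials vanish by symmetry):
  i = 0 (even): a_0 · C_{0} = -4 · 1 = -4
  i = 1 (odd): ∫ x^1 ρ_sc = 0 (vanishes)
  i = 2 (even): a_2 · C_{1} = -3 · 1 = -3
  i = 3 (odd): ∫ x^3 ρ_sc = 0 (vanishes)
  i = 4 (even): a_4 · C_{2} = -1 · 2 = -2
  i = 5 (odd): ∫ x^5 ρ_sc = 0 (vanishes)
  i = 6 (even): a_6 · C_{3} = -1 · 5 = -5

Summing the contributions: ∫_{−2}^{2} p(x) ρ_sc(x) dx = (-4) + (-3) + (-2) + (-5) = -14.


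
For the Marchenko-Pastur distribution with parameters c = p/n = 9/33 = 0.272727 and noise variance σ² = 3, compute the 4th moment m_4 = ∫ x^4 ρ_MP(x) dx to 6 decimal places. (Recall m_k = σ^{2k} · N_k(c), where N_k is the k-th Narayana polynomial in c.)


E[X⁴] = σ⁸ (1 + 6c + 6c² + c³) (fourth MP moment). With σ² = 3 (so σ⁸ = 81) and c = 9/33 = 0.272727: E[X⁴] = 81 · (1 + 6·0.272727 + 6·(0.272727)² + (0.272727)³) = 81 · 3.102930.

So E[X^4] = 251.337340.


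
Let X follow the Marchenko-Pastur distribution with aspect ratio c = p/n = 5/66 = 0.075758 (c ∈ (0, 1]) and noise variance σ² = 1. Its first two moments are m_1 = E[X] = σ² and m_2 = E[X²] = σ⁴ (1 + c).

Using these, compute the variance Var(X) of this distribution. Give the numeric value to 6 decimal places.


m_1 = E[X] = σ² = 1, so m_1² = 1.
m_2 = E[X²] = σ⁴ (1 + c) = 1 · (1 + 0.075758) = 1 · 1.075758 = 1.075758.
(Note m_2 − m_1² simplifies to c · σ⁴ = 0.075758 · 1.)

Var(X) = m_2 − m_1² = 1.075758 − 1 = 0.075758.


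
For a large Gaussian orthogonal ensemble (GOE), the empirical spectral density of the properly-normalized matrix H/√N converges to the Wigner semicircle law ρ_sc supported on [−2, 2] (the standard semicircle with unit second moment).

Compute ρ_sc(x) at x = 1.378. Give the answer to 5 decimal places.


ρ_sc(x) = (1/(2π)) √(4 − x²). With x = 1.378:
  4 − x² = 4 − (1.378)² = 4 − 1.898884 = 2.101116.
  √(4 − x²) = 1.449523.
  1/(2π) = 0.159155.
  ρ_sc(1.378) = 0.159155 · 1.449523 = 0.230699.

Rounded to 5 decimal places: ρ_sc(1.378) ≈ 0.23070.


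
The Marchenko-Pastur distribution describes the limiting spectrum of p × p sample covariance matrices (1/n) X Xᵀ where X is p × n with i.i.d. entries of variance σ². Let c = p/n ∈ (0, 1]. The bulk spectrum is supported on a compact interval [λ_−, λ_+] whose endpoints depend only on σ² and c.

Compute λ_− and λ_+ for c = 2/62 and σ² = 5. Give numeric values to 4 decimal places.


c = 2/62 = 0.032258; √c = 0.179605.
λ_− = σ² (1 − √c)² = 5 · (1 − 0.179605)² = 5 · (0.820395)² = 3.365237.
λ_+ = σ² (1 + √c)² = 5 · (1 + 0.179605)² = 5 · (1.179605)² = 6.957343.

Rounded to 4 decimal places: λ_− ≈ 3.3652, λ_+ ≈ 6.9573.


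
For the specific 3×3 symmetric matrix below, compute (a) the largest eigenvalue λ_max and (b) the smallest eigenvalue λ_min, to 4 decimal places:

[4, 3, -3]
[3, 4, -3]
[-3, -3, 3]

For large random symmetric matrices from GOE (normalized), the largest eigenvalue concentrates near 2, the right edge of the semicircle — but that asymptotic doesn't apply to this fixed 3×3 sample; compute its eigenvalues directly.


Since M is real symmetric, all three eigenvalues are real; they are the roots of det(λI − M) = λ³ − (tr M) λ² + s λ − det M, where s is the sum of the principal 2×2 minors.
tr M = 4 + 4 + 3 = 11.
s = (4·4 − 3²) + (4·3 − (-3)²) + (4·3 − (-3)²) = 7 + 3 + 3 = 13.
det M (expand along row 1) = 4·3 − 3·0 + (-3)·3 = 3.
Characteristic polynomial: λ³ − 11λ² + 13λ − 3 = 0.
Substitute λ = y + (tr M)/3 = y + 3.666667 to remove the quadratic term: y³ + p·y + q = 0 with p = s − (tr M)²/3 = -27.333333 and q = −2(tr M)³/27 + (tr M)·s/3 − det M = -53.925926.
Three real roots ⇒ use the trigonometric (Viète) form: r = 2√(−p/3) = 6.036923, φ = arccos(3q/(p·r)) = arccos(0.980416) = 0.198231 rad.
y_k = r·cos(φ/3 − 2πk/3) for k = 0, 1, 2 gives y = 6.023749, -2.666667, -3.357082.
λ_k = y_k + 3.666667 gives λ = 9.6904, 1.0000, 0.3096 (check: the sum is 11.0000 = tr M).

Hence λ_max = 9.6904 and λ_min = 0.3096.


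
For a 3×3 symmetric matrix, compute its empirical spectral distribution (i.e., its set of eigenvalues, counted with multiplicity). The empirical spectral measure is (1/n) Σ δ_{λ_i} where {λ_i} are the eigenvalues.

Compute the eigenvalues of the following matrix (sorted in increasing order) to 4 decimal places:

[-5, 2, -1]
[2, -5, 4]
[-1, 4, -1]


Since M is real symmetric, all three eigenvalues are real; they are the roots of det(λI − M) = λ³ − (tr M) λ² + s λ − det M, where s is the sum of the principal 2×2 minors.
tr M = -5 + (-5) + (-1) = -11.
s = ((-5)·(-5) − 2²) + ((-5)·(-1) − (-1)²) + ((-5)·(-1) − 4²) = 21 + 4 + (-11) = 14.
det M (expand along row 1) = (-5)·(-11) − 2·2 + (-1)·3 = 48.
Characteristic polynomial: λ³ + 11λ² + 14λ − 48 = 0.
Substitute λ = y + (tr M)/3 = y − 3.666667 to remove the quadratic term: y³ + p·y + q = 0 with p = s − (tr M)²/3 = -26.333333 and q = −2(tr M)³/27 + (tr M)·s/3 − det M = -0.740741.
Three real roots ⇒ use the trigonometric (Viète) form: r = 2√(−p/3) = 5.925463, φ = arccos(3q/(p·r)) = arccos(0.014242) = 1.556554 rad.
y_k = r·cos(φ/3 − 2πk/3) for k = 0, 1, 2 gives y = 5.145609, -0.028130, -5.117478.
λ_k = y_k − 3.666667 gives λ = 1.4789, -3.6948, -8.7841 (check: the sum is -11.0000 = tr M).

Eigenvalues sorted in increasing order: [-8.7841, -3.6948, 1.4789].


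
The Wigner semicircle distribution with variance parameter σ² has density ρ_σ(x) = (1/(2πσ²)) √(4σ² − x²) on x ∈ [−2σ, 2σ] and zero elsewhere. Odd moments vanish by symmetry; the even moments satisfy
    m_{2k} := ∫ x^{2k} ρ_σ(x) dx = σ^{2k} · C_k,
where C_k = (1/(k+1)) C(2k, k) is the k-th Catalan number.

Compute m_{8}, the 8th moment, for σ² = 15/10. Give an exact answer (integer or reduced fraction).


By the scaled semicircle moment identity, m_{2k} = σ^{2k} · C_k with k = 4.
C_4 = (1/(k+1)) · C(2k, k) = (1/5) · C(8, 4) = (1/5) · 70 = 14.
σ^{2k} = (σ²)^k = (15/10)^4 = 81/16.

Therefore m_{8} = σ^{8} · C_4 = (81/16) · 14 = 567/8.


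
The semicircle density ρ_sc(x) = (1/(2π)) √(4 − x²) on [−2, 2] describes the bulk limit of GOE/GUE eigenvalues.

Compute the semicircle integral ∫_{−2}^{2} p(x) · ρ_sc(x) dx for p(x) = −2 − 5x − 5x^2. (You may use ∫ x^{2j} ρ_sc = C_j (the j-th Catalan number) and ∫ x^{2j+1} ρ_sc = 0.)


Write p(x) = Σ a_i x^i, split into monomials and integrate each against ρ_sc separately.
Using ∫ x^{2j} ρ_sc = C_j = (1/(j+1)) C(2j, j) (Catalan numbers) and ∫ x^{2j+1} ρ_sc = 0 (odd monomials vanish by symmetry):
  i = 0 (even): a_0 · C_{0} = -2 · 1 = -2
  i = 1 (odd): ∫ x^1 ρ_sc = 0 (vanishes)
  i = 2 (even): a_2 · C_{1} = -5 · 1 = -5

Summing the contributions: ∫_{−2}^{2} p(x) ρ_sc(x) dx = (-2) + (-5) = -7.


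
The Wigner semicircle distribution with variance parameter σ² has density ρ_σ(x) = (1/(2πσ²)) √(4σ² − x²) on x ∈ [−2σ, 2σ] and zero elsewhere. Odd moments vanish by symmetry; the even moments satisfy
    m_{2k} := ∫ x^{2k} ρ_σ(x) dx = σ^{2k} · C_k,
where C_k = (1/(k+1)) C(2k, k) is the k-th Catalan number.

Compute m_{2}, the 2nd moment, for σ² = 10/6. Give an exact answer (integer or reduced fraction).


By the scaled semicircle moment identity, m_{2k} = σ^{2k} · C_k with k = 1.
C_1 = (1/(k+1)) · C(2k, k) = (1/2) · C(2, 1) = (1/2) · 2 = 1.
σ^{2k} = (σ²)^k = (10/6)^1 = 5/3.

Therefore m_{2} = σ^{2} · C_1 = (5/3) · 1 = 5/3.
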